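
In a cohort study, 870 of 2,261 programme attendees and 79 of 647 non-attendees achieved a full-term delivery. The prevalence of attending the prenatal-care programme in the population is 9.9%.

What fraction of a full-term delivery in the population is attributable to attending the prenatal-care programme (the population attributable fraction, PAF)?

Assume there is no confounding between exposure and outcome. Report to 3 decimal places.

PAF ≈ 0.176

p₁ = P(outcome | exposed) = 870/2261 = 0.38479
p₀ = P(outcome | unexposed) = 79/647 = 0.1221
Overall risk P(Y=1) = π·p₁ + (1−π)·p₀ = 0.099×0.38479 + 0.901×0.1221 = 0.14811.
Under exogeneity, PAF = [P(Y=1) − p₀] / P(Y=1).
PAF = (0.14811 − 0.1221) / 0.14811 ≈ 0.1756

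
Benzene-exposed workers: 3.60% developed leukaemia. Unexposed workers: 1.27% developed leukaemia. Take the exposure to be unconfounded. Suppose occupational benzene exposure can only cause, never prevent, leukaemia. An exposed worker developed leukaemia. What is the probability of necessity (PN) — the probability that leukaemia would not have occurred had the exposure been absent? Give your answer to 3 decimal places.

p₁ = 0.036, p₀ = 0.0127.
Under exogeneity and monotonicity, PN = (p₁ − p₀) / p₁.
PN = (0.036 − 0.0127) / 0.036 = 0.0233 / 0.036 ≈ 0.6472

PN ≈ 0.647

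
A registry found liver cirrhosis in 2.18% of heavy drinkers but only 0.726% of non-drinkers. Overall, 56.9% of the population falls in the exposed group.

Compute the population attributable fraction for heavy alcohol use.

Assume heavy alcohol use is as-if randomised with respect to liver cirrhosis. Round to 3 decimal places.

PAF ≈ 0.533

p₁ = 0.0218, p₀ = 0.00726.
Overall risk P(Y=1) = π·p₁ + (1−π)·p₀ = 0.569×0.0218 + 0.431×0.00726 = 0.015533.
Under exogeneity, PAF = [P(Y=1) − p₀] / P(Y=1).
PAF = (0.015533 − 0.00726) / 0.015533 ≈ 0.5326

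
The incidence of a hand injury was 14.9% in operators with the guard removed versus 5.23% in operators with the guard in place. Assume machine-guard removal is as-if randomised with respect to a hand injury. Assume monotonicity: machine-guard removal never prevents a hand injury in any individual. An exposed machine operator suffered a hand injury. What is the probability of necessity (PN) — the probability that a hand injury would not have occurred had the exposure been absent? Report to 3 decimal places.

PN ≈ 0.649

p₁ = 0.149, p₀ = 0.0523.
Under exogeneity and monotonicity, PN = (p₁ − p₀) / p₁.
PN = (0.149 − 0.0523) / 0.149 = 0.0967 / 0.149 ≈ 0.6490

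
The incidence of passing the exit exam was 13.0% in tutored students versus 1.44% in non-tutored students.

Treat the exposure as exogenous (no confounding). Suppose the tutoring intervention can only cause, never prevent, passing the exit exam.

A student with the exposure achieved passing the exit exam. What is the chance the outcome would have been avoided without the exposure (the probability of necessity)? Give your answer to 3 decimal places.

p₁ = 0.13, p₀ = 0.0144.
Under exogeneity and monotonicity, PN = (p₁ − p₀) / p₁.
PN = (0.13 − 0.0144) / 0.13 = 0.1156 / 0.13 ≈ 0.8892

PN ≈ 0.889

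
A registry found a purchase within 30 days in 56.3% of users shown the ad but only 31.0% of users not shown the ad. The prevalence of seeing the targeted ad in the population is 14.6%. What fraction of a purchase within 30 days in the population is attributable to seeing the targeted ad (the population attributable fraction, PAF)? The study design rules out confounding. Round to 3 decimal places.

p₁ = 0.563, p₀ = 0.31.
Overall risk P(Y=1) = π·p₁ + (1−π)·p₀ = 0.146×0.563 + 0.854×0.31 = 0.34694.
Under exogeneity, PAF = [P(Y=1) − p₀] / P(Y=1).
PAF = (0.34694 − 0.31) / 0.34694 ≈ 0.1065

PAF ≈ 0.106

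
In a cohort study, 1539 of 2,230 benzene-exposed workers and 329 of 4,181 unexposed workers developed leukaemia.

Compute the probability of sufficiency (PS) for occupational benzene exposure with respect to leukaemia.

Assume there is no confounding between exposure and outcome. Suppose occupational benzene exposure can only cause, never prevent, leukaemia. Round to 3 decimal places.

p₁ = P(outcome | exposed) = 1539/2230 = 0.69013
p₀ = P(outcome | unexposed) = 329/4181 = 0.078689
Under exogeneity and monotonicity, PS = (p₁ − p₀) / (1 − p₀).
PS = (0.69013 − 0.078689) / (1 − 0.078689) = 0.61145 / 0.92131 ≈ 0.6637

PS ≈ 0.664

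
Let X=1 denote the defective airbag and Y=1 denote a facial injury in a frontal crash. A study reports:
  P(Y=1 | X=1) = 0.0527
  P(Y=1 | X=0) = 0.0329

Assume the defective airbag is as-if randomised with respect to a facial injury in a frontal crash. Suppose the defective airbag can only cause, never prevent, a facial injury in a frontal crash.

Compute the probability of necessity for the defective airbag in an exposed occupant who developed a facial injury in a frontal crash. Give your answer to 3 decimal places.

Let p₁ = 0.0527, p₀ = 0.0329.
Under exogeneity and monotonicity, PN = (p₁ − p₀) / p₁.
PN = (0.0527 − 0.0329) / 0.0527 = 0.0198 / 0.0527 ≈ 0.3757

PN ≈ 0.376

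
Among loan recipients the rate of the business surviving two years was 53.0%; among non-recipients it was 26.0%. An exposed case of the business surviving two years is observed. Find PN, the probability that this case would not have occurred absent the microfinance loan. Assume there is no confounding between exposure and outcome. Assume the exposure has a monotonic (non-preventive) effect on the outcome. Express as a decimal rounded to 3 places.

PN ≈ 0.509

p₁ = 0.53, p₀ = 0.26.
Under exogeneity and monotonicity, PN = (p₁ − p₀) / p₁.
PN = (0.53 − 0.26) / 0.53 = 0.27 / 0.53 ≈ 0.5094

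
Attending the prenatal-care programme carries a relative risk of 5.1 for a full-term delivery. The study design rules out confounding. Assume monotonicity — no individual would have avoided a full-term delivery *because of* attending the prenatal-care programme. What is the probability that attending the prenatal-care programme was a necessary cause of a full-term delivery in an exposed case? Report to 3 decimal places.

PN ≈ 0.804

Under exogeneity and monotonicity, PN = (RR − 1) / RR = 1 − 1/RR.
PN = (5.1 − 1) / 5.1 = 4.1 / 5.1 ≈ 0.8039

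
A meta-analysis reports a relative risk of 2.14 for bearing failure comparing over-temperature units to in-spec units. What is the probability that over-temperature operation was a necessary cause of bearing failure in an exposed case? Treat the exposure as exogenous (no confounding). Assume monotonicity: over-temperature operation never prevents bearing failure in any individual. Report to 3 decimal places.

PN ≈ 0.533

Under exogeneity and monotonicity, PN = (RR − 1) / RR = 1 − 1/RR.
PN = (2.14 − 1) / 2.14 = 1.14 / 2.14 ≈ 0.5327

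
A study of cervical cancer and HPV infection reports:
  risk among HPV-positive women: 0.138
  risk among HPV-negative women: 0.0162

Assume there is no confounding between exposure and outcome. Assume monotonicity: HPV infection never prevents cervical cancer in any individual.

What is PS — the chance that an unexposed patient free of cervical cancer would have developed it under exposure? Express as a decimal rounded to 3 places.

Let p₁ = 0.138, p₀ = 0.0162.
Under exogeneity and monotonicity, PS = (p₁ − p₀) / (1 − p₀).
PS = (0.138 − 0.0162) / (1 − 0.0162) = 0.1218 / 0.9838 ≈ 0.1238

PS ≈ 0.124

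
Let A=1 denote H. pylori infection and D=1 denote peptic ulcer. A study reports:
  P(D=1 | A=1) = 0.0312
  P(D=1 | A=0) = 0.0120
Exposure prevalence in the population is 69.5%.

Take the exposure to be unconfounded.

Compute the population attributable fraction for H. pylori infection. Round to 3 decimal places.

PAF ≈ 0.527

Let p₁ = 0.0312, p₀ = 0.012.
Overall risk P(Y=1) = π·p₁ + (1−π)·p₀ = 0.695×0.0312 + 0.305×0.012 = 0.025344.
Under exogeneity, PAF = [P(Y=1) − p₀] / P(Y=1).
PAF = (0.025344 − 0.012) / 0.025344 ≈ 0.5265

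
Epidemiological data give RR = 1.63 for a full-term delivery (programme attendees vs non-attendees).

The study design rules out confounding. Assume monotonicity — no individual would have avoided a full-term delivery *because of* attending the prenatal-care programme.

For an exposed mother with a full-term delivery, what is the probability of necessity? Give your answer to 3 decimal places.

PN ≈ 0.387

Under exogeneity and monotonicity, PN = (RR − 1) / RR = 1 − 1/RR.
PN = (1.63 − 1) / 1.63 = 0.63 / 1.63 ≈ 0.3865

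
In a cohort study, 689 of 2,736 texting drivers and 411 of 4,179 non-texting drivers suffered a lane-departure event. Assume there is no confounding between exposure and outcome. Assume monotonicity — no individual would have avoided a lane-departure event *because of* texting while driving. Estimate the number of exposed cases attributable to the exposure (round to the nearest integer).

about 420 cases

p₁ = P(outcome | exposed) = 689/2736 = 0.25183
p₀ = P(outcome | unexposed) = 411/4179 = 0.098349
PN = (p₁ − p₀)/p₁ = (0.25183 − 0.098349) / 0.25183 ≈ 0.60946.
Attributable cases ≈ PN × (exposed cases) = 0.60946 × 689 ≈ 419.92.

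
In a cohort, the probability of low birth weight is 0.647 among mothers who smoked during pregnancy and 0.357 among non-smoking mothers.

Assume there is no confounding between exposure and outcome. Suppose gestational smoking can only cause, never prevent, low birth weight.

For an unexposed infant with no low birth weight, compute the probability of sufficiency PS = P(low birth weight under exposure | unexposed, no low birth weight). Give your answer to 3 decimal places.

Let p₁ = 0.647, p₀ = 0.357.
Under exogeneity and monotonicity, PS = (p₁ − p₀) / (1 − p₀).
PS = (0.647 − 0.357) / (1 − 0.357) = 0.29 / 0.643 ≈ 0.4510

PS ≈ 0.451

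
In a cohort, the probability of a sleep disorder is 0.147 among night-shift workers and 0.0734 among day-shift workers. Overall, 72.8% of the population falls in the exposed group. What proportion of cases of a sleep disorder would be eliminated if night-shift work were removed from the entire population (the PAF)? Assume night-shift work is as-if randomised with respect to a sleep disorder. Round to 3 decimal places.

Let p₁ = 0.147, p₀ = 0.0734.
Overall risk P(Y=1) = π·p₁ + (1−π)·p₀ = 0.728×0.147 + 0.272×0.0734 = 0.12698.
Under exogeneity, PAF = [P(Y=1) − p₀] / P(Y=1).
PAF = (0.12698 − 0.0734) / 0.12698 ≈ 0.4220

PAF ≈ 0.422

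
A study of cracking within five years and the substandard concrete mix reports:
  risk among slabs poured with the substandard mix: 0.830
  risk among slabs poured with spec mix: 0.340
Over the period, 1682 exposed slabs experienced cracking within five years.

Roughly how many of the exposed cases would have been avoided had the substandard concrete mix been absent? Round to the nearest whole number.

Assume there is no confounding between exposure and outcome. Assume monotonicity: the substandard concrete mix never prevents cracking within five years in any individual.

Let p₁ = 0.83, p₀ = 0.34.
PN = (p₁ − p₀)/p₁ = (0.83 − 0.34) / 0.83 ≈ 0.59036.
Attributable cases ≈ PN × (exposed cases) = 0.59036 × 1682 ≈ 992.99.

about 993 cases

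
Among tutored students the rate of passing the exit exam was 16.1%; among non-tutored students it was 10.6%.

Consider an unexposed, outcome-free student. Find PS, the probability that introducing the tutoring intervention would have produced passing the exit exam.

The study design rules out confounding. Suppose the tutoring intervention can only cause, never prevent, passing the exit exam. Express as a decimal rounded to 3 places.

p₁ = 0.161, p₀ = 0.106.
Under exogeneity and monotonicity, PS = (p₁ − p₀) / (1 − p₀).
PS = (0.161 − 0.106) / (1 − 0.106) = 0.055 / 0.894 ≈ 0.0615

PS ≈ 0.062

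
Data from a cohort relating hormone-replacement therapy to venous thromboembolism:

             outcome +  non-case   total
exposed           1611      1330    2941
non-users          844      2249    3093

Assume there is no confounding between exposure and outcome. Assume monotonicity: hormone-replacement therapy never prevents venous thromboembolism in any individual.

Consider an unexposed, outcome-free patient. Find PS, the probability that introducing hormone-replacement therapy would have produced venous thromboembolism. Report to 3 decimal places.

PS ≈ 0.378

p₁ = P(outcome | exposed) = 1611/2941 = 0.54777
p₀ = P(outcome | unexposed) = 844/3093 = 0.27287
Under exogeneity and monotonicity, PS = (p₁ − p₀)/(1 − p₀).
PS = (0.54777 − 0.27287) / 0.72713 ≈ 0.3781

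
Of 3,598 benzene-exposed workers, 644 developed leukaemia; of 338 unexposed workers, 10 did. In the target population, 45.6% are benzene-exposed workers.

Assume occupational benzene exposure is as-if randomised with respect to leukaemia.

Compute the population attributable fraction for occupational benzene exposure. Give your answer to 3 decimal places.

PAF ≈ 0.697

p₁ = P(outcome | exposed) = 644/3598 = 0.17899
p₀ = P(outcome | unexposed) = 10/338 = 0.029586
Overall risk P(Y=1) = π·p₁ + (1−π)·p₀ = 0.456×0.17899 + 0.544×0.029586 = 0.097713.
Under exogeneity, PAF = [P(Y=1) − p₀] / P(Y=1).
PAF = (0.097713 − 0.029586) / 0.097713 ≈ 0.6972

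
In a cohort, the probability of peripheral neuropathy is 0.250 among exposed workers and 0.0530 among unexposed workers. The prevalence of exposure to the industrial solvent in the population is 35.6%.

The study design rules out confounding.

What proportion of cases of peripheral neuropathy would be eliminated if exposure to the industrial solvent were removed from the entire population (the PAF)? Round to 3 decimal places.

PAF ≈ 0.570

Let p₁ = 0.25, p₀ = 0.053.
Overall risk P(Y=1) = π·p₁ + (1−π)·p₀ = 0.356×0.25 + 0.644×0.053 = 0.12313.
Under exogeneity, PAF = [P(Y=1) − p₀] / P(Y=1).
PAF = (0.12313 − 0.053) / 0.12313 ≈ 0.5696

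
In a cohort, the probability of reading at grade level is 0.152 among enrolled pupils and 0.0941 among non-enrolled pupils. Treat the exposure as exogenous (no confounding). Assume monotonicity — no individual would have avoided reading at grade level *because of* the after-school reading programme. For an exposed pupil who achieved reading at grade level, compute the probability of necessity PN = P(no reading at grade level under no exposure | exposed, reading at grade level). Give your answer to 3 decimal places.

PN ≈ 0.381

Let p₁ = 0.152, p₀ = 0.0941.
Under exogeneity and monotonicity, PN = (p₁ − p₀) / p₁.
PN = (0.152 − 0.0941) / 0.152 = 0.0579 / 0.152 ≈ 0.3809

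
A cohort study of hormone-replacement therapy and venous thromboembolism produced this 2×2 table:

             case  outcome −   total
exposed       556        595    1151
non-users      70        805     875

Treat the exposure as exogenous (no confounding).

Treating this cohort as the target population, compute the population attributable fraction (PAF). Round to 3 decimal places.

p₁ = P(outcome | exposed) = 556/1151 = 0.48306
p₀ = P(outcome | unexposed) = 70/875 = 0.08
Exposure prevalence π = 1151/2026 = 0.56811; overall risk P(Y=1) = 0.30898.
Under exogeneity, PAF = [P(Y=1) − p₀]/P(Y=1).
PAF = (0.30898 − 0.08) / 0.30898 ≈ 0.7411

PAF ≈ 0.741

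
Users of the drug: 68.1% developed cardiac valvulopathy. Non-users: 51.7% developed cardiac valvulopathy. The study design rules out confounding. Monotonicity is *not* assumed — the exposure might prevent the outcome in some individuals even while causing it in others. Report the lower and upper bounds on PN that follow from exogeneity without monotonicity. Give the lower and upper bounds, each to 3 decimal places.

0.241 ≤ PN ≤ 0.709

p₁ = 0.681, p₀ = 0.517.
Under exogeneity alone the bounds on PN are max{0,(p₁−p₀)/p₁} ≤ PN ≤ min{1,(1−p₀)/p₁}.
  lower = (p₁ − p₀)/p₁ = 0.164 / 0.681 ≈ 0.2408
  upper = min{1, (1 − p₀)/p₁} = 0.483 / 0.681 ≈ 0.7093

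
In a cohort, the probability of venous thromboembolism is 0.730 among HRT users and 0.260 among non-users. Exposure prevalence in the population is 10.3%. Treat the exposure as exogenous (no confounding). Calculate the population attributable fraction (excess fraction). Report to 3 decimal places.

Let p₁ = 0.73, p₀ = 0.26.
Overall risk P(Y=1) = π·p₁ + (1−π)·p₀ = 0.103×0.73 + 0.897×0.26 = 0.30841.
Under exogeneity, PAF = [P(Y=1) − p₀] / P(Y=1).
PAF = (0.30841 − 0.26) / 0.30841 ≈ 0.1570

PAF ≈ 0.157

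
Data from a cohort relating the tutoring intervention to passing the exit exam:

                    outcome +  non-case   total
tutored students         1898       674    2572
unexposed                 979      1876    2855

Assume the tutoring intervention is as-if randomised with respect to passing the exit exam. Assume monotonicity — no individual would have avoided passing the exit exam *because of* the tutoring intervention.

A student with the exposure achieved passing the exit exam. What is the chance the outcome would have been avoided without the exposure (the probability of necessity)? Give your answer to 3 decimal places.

p₁ = P(outcome | exposed) = 1898/2572 = 0.73795
p₀ = P(outcome | unexposed) = 979/2855 = 0.34291
Under exogeneity and monotonicity, PN = (p₁ − p₀) / p₁.
PN = (0.73795 − 0.34291) / 0.73795 = 0.39504 / 0.73795 ≈ 0.5353

PN ≈ 0.535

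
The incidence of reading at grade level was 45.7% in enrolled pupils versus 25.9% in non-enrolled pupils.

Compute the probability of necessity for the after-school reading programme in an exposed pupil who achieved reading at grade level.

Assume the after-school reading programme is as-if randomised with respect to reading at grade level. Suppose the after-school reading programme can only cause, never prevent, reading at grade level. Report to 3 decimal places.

p₁ = 0.457, p₀ = 0.259.
Under exogeneity and monotonicity, PN = (p₁ − p₀) / p₁.
PN = (0.457 − 0.259) / 0.457 = 0.198 / 0.457 ≈ 0.4333

PN ≈ 0.433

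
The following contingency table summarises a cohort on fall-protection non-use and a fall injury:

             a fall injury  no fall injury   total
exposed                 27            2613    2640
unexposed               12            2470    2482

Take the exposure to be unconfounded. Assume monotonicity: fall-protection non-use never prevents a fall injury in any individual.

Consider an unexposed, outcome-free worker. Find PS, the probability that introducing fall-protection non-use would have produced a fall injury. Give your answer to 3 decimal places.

PS ≈ 0.005

p₁ = P(outcome | exposed) = 27/2640 = 0.010227
p₀ = P(outcome | unexposed) = 12/2482 = 0.0048348
Under exogeneity and monotonicity, PS = (p₁ − p₀)/(1 − p₀).
PS = (0.010227 − 0.0048348) / 0.99517 ≈ 0.0054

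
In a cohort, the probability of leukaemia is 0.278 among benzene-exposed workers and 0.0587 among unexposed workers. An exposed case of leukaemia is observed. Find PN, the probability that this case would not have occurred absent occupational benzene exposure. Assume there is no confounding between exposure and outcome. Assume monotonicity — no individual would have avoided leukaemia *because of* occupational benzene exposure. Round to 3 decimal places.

PN ≈ 0.789

Let p₁ = 0.278, p₀ = 0.0587.
Under exogeneity and monotonicity, PN = (p₁ − p₀) / p₁.
PN = (0.278 − 0.0587) / 0.278 = 0.2193 / 0.278 ≈ 0.7888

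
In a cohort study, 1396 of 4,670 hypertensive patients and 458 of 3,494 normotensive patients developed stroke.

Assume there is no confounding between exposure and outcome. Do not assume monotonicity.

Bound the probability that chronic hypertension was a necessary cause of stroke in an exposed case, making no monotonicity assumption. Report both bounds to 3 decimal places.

0.561 ≤ PN ≤ 1.000

p₁ = P(outcome | exposed) = 1396/4670 = 0.29893
p₀ = P(outcome | unexposed) = 458/3494 = 0.13108
Under exogeneity alone the bounds on PN are max{0,(p₁−p₀)/p₁} ≤ PN ≤ min{1,(1−p₀)/p₁}.
  lower = (p₁ − p₀)/p₁ = 0.16785 / 0.29893 ≈ 0.5615
  upper = min{1, (1 − p₀)/p₁} = 0.86892 / 0.29893 ≈ 2.9068 → capped at 1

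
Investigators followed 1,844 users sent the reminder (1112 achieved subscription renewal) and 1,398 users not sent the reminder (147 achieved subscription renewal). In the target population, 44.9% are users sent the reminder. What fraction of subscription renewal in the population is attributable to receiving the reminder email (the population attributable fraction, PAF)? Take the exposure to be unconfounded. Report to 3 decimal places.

PAF ≈ 0.680

p₁ = P(outcome | exposed) = 1112/1844 = 0.60304
p₀ = P(outcome | unexposed) = 147/1398 = 0.10515
Overall risk P(Y=1) = π·p₁ + (1−π)·p₀ = 0.449×0.60304 + 0.551×0.10515 = 0.3287.
Under exogeneity, PAF = [P(Y=1) − p₀] / P(Y=1).
PAF = (0.3287 − 0.10515) / 0.3287 ≈ 0.6801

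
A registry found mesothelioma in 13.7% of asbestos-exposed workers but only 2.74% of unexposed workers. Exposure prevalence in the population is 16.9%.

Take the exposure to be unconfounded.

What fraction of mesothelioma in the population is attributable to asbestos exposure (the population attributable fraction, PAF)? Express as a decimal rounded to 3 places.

PAF ≈ 0.403

p₁ = 0.137, p₀ = 0.0274.
Overall risk P(Y=1) = π·p₁ + (1−π)·p₀ = 0.169×0.137 + 0.831×0.0274 = 0.045922.
Under exogeneity, PAF = [P(Y=1) − p₀] / P(Y=1).
PAF = (0.045922 − 0.0274) / 0.045922 ≈ 0.4033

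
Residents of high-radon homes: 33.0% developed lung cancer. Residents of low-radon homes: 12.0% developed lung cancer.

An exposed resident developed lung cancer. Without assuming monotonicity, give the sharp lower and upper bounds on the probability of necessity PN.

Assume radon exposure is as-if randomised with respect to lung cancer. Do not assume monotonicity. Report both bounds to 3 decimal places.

0.636 ≤ PN ≤ 1.000

p₁ = 0.33, p₀ = 0.12.
Under exogeneity alone the bounds on PN are max{0,(p₁−p₀)/p₁} ≤ PN ≤ min{1,(1−p₀)/p₁}.
  lower = (p₁ − p₀)/p₁ = 0.21 / 0.33 ≈ 0.6364
  upper = min{1, (1 − p₀)/p₁} = 0.88 / 0.33 ≈ 2.6667 → capped at 1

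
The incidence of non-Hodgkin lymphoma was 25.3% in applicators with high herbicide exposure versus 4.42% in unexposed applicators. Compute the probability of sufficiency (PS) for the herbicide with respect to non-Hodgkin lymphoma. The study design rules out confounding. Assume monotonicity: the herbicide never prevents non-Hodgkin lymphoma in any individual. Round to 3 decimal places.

PS ≈ 0.218

p₁ = 0.253, p₀ = 0.0442.
Under exogeneity and monotonicity, PS = (p₁ − p₀) / (1 − p₀).
PS = (0.253 − 0.0442) / (1 − 0.0442) = 0.2088 / 0.9558 ≈ 0.2185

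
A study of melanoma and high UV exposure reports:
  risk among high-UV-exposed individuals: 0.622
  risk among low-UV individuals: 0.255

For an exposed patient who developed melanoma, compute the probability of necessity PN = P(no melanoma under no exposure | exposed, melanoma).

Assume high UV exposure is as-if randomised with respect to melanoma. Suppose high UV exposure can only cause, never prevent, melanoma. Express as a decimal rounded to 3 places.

Let p₁ = 0.622, p₀ = 0.255.
Under exogeneity and monotonicity, PN = (p₁ − p₀) / p₁.
PN = (0.622 − 0.255) / 0.622 = 0.367 / 0.622 ≈ 0.5900

PN ≈ 0.590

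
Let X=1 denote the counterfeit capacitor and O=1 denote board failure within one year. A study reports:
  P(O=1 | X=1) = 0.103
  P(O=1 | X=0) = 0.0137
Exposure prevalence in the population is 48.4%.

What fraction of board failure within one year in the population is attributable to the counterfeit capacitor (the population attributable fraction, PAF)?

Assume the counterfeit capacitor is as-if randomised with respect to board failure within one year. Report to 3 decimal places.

PAF ≈ 0.759

Let p₁ = 0.103, p₀ = 0.0137.
Overall risk P(Y=1) = π·p₁ + (1−π)·p₀ = 0.484×0.103 + 0.516×0.0137 = 0.056921.
Under exogeneity, PAF = [P(Y=1) − p₀] / P(Y=1).
PAF = (0.056921 − 0.0137) / 0.056921 ≈ 0.7593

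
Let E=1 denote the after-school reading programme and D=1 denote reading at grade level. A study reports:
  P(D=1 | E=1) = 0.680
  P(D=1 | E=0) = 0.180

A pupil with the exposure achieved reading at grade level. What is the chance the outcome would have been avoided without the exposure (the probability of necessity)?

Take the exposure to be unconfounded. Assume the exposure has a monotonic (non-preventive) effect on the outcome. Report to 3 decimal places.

PN ≈ 0.735

Let p₁ = 0.68, p₀ = 0.18.
Under exogeneity and monotonicity, PN = (p₁ − p₀) / p₁.
PN = (0.68 − 0.18) / 0.68 = 0.5 / 0.68 ≈ 0.7353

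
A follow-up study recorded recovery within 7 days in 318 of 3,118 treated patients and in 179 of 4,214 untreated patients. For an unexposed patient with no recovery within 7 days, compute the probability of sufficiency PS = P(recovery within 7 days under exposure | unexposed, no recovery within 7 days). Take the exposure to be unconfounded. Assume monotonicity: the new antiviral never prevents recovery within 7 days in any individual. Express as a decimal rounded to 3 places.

p₁ = P(outcome | exposed) = 318/3118 = 0.10199
p₀ = P(outcome | unexposed) = 179/4214 = 0.042477
Under exogeneity and monotonicity, PS = (p₁ − p₀) / (1 − p₀).
PS = (0.10199 − 0.042477) / (1 − 0.042477) = 0.059511 / 0.95752 ≈ 0.0622

PS ≈ 0.062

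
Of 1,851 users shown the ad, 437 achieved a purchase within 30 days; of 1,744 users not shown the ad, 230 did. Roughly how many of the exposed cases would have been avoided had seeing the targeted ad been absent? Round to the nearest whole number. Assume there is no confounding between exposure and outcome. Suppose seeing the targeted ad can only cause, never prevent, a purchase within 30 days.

about 193 cases

p₁ = P(outcome | exposed) = 437/1851 = 0.23609
p₀ = P(outcome | unexposed) = 230/1744 = 0.13188
PN = (p₁ − p₀)/p₁ = (0.23609 − 0.13188) / 0.23609 ≈ 0.44139.
Attributable cases ≈ PN × (exposed cases) = 0.44139 × 437 ≈ 192.89.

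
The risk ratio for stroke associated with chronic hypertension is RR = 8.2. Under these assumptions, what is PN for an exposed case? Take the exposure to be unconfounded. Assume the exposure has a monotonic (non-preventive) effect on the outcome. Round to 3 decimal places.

Under exogeneity and monotonicity, PN = (RR − 1) / RR = 1 − 1/RR.
PN = (8.2 − 1) / 8.2 = 7.2 / 8.2 ≈ 0.8780

PN ≈ 0.878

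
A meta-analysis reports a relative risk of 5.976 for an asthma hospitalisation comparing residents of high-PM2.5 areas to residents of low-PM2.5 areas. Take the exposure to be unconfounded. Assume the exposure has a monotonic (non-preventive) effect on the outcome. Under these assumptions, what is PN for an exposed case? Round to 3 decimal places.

PN ≈ 0.833

Under exogeneity and monotonicity, PN = (RR − 1) / RR = 1 − 1/RR.
PN = (5.976 − 1) / 5.976 = 4.976 / 5.976 ≈ 0.8327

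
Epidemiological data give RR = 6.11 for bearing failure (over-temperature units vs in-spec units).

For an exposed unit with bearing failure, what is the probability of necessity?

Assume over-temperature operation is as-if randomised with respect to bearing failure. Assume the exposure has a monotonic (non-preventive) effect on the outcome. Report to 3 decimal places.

Under exogeneity and monotonicity, PN = (RR − 1) / RR = 1 − 1/RR.
PN = (6.11 − 1) / 6.11 = 5.11 / 6.11 ≈ 0.8363

PN ≈ 0.836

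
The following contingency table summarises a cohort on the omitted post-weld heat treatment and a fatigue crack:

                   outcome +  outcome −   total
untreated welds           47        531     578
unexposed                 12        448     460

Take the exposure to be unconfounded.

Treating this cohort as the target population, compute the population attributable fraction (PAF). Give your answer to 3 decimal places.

p₁ = P(outcome | exposed) = 47/578 = 0.081315
p₀ = P(outcome | unexposed) = 12/460 = 0.026087
Exposure prevalence π = 578/1038 = 0.55684; overall risk P(Y=1) = 0.05684.
Under exogeneity, PAF = [P(Y=1) − p₀]/P(Y=1).
PAF = (0.05684 − 0.026087) / 0.05684 ≈ 0.5410

PAF ≈ 0.541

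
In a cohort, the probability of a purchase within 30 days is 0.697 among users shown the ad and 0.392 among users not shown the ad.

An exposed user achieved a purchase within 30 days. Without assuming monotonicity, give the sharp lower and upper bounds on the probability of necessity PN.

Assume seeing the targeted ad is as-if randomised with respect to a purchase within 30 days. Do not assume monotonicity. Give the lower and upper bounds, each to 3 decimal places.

Let p₁ = 0.697, p₀ = 0.392.
Under exogeneity alone the bounds on PN are max{0,(p₁−p₀)/p₁} ≤ PN ≤ min{1,(1−p₀)/p₁}.
  lower = (p₁ − p₀)/p₁ = 0.305 / 0.697 ≈ 0.4376
  upper = min{1, (1 − p₀)/p₁} = 0.608 / 0.697 ≈ 0.8723

0.438 ≤ PN ≤ 0.872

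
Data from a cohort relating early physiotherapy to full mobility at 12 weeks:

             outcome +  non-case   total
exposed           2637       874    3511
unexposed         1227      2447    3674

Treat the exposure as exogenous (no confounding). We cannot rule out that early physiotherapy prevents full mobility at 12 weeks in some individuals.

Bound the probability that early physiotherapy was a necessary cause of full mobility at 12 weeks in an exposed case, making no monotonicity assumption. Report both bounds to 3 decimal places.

p₁ = P(outcome | exposed) = 2637/3511 = 0.75107
p₀ = P(outcome | unexposed) = 1227/3674 = 0.33397
Under exogeneity alone the bounds on PN are max{0,(p₁−p₀)/p₁} ≤ PN ≤ min{1,(1−p₀)/p₁}.
  lower = (p₁ − p₀)/p₁ = 0.4171 / 0.75107 ≈ 0.5553
  upper = min{1, (1 − p₀)/p₁} = 0.66603 / 0.75107 ≈ 0.8868

0.555 ≤ PN ≤ 0.887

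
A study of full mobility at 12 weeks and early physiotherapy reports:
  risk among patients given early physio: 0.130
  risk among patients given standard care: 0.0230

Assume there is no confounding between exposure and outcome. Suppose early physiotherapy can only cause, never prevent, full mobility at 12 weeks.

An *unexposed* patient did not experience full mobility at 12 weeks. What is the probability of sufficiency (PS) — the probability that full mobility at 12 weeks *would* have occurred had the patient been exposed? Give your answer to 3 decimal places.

PS ≈ 0.110

Let p₁ = 0.13, p₀ = 0.023.
Under exogeneity and monotonicity, PS = (p₁ − p₀) / (1 − p₀).
PS = (0.13 − 0.023) / (1 − 0.023) = 0.107 / 0.977 ≈ 0.1095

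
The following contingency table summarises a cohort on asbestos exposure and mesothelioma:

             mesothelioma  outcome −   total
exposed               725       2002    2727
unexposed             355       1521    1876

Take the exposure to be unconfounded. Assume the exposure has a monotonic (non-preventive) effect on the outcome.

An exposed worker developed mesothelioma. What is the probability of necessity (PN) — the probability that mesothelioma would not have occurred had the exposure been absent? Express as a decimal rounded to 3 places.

p₁ = P(outcome | exposed) = 725/2727 = 0.26586
p₀ = P(outcome | unexposed) = 355/1876 = 0.18923
Under exogeneity and monotonicity, PN = (p₁ − p₀)/p₁.
PN = (0.26586 − 0.18923) / 0.26586 ≈ 0.2882

PN ≈ 0.288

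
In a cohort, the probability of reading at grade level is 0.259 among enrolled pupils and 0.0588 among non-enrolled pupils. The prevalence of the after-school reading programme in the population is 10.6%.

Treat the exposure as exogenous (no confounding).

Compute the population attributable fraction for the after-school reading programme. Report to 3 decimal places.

Let p₁ = 0.259, p₀ = 0.0588.
Overall risk P(Y=1) = π·p₁ + (1−π)·p₀ = 0.106×0.259 + 0.894×0.0588 = 0.080021.
Under exogeneity, PAF = [P(Y=1) − p₀] / P(Y=1).
PAF = (0.080021 − 0.0588) / 0.080021 ≈ 0.2652

PAF ≈ 0.265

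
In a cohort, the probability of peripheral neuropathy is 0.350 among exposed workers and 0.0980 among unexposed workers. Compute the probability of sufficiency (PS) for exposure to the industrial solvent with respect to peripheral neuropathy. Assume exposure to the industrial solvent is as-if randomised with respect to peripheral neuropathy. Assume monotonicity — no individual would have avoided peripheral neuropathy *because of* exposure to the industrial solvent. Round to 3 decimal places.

PS ≈ 0.279

Let p₁ = 0.35, p₀ = 0.098.
Under exogeneity and monotonicity, PS = (p₁ − p₀) / (1 − p₀).
PS = (0.35 − 0.098) / (1 − 0.098) = 0.252 / 0.902 ≈ 0.2794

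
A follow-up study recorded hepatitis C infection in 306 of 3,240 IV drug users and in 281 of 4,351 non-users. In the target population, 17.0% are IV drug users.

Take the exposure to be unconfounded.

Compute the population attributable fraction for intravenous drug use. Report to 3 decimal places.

PAF ≈ 0.073

p₁ = P(outcome | exposed) = 306/3240 = 0.094444
p₀ = P(outcome | unexposed) = 281/4351 = 0.064583
Overall risk P(Y=1) = π·p₁ + (1−π)·p₀ = 0.17×0.094444 + 0.83×0.064583 = 0.069659.
Under exogeneity, PAF = [P(Y=1) − p₀] / P(Y=1).
PAF = (0.069659 − 0.064583) / 0.069659 ≈ 0.0729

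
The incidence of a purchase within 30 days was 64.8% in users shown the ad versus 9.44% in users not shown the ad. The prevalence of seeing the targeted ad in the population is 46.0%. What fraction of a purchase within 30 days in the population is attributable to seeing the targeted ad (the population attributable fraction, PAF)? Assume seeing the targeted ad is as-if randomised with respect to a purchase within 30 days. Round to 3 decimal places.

p₁ = 0.648, p₀ = 0.0944.
Overall risk P(Y=1) = π·p₁ + (1−π)·p₀ = 0.46×0.648 + 0.54×0.0944 = 0.34906.
Under exogeneity, PAF = [P(Y=1) − p₀] / P(Y=1).
PAF = (0.34906 − 0.0944) / 0.34906 ≈ 0.7296

PAF ≈ 0.730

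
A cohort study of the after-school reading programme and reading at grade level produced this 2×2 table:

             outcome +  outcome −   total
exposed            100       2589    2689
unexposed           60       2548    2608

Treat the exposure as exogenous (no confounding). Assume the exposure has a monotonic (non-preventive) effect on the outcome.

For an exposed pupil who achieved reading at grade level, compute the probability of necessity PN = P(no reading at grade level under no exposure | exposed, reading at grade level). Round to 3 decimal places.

PN ≈ 0.381

p₁ = P(outcome | exposed) = 100/2689 = 0.037189
p₀ = P(outcome | unexposed) = 60/2608 = 0.023006
Under exogeneity and monotonicity, PN = (p₁ − p₀)/p₁.
PN = (0.037189 − 0.023006) / 0.037189 ≈ 0.3814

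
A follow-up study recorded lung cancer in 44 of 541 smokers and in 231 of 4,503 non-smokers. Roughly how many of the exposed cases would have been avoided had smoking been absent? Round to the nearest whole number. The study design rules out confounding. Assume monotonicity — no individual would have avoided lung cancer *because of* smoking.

about 16 cases

p₁ = P(outcome | exposed) = 44/541 = 0.081331
p₀ = P(outcome | unexposed) = 231/4503 = 0.051299
PN = (p₁ − p₀)/p₁ = (0.081331 − 0.051299) / 0.081331 ≈ 0.36925.
Attributable cases ≈ PN × (exposed cases) = 0.36925 × 44 ≈ 16.25.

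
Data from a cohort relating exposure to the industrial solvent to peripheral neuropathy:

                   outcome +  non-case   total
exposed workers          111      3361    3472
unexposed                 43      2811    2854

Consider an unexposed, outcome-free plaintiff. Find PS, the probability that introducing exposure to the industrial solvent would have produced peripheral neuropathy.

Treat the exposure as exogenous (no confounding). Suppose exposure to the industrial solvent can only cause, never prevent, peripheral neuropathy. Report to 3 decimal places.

PS ≈ 0.017

p₁ = P(outcome | exposed) = 111/3472 = 0.03197
p₀ = P(outcome | unexposed) = 43/2854 = 0.015067
Under exogeneity and monotonicity, PS = (p₁ − p₀) / (1 − p₀).
PS = (0.03197 − 0.015067) / (1 − 0.015067) = 0.016903 / 0.98493 ≈ 0.0172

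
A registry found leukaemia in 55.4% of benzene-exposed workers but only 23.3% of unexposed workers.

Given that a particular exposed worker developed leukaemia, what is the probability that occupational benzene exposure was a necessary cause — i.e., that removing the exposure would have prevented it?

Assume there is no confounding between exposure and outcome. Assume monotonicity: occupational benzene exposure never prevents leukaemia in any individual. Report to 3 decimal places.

PN ≈ 0.579

p₁ = 0.554, p₀ = 0.233.
Under exogeneity and monotonicity, PN = (p₁ − p₀) / p₁.
PN = (0.554 − 0.233) / 0.554 = 0.321 / 0.554 ≈ 0.5794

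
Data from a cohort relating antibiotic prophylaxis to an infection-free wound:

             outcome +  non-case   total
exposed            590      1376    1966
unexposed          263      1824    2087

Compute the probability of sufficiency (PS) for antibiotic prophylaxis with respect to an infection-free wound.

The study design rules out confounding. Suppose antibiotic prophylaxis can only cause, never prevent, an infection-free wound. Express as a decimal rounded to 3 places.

p₁ = P(outcome | exposed) = 590/1966 = 0.3001
p₀ = P(outcome | unexposed) = 263/2087 = 0.12602
Under exogeneity and monotonicity, PS = (p₁ − p₀)/(1 − p₀).
PS = (0.3001 − 0.12602) / 0.87398 ≈ 0.1992

PS ≈ 0.199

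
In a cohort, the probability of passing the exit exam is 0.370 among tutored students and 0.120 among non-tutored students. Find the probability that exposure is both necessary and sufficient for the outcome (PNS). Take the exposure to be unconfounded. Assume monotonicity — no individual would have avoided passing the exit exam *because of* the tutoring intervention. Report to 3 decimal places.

Let p₁ = 0.37, p₀ = 0.12.
Under exogeneity and monotonicity, PNS = p₁ − p₀.
PNS = 0.37 − 0.12 = 0.25

PNS ≈ 0.250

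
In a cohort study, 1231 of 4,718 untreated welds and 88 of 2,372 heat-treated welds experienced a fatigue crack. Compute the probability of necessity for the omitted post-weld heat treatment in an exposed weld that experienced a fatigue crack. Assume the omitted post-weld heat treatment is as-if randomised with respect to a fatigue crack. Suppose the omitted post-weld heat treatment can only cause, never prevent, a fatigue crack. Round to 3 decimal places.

p₁ = P(outcome | exposed) = 1231/4718 = 0.26092
p₀ = P(outcome | unexposed) = 88/2372 = 0.037099
Under exogeneity and monotonicity, PN = (p₁ − p₀) / p₁.
PN = (0.26092 − 0.037099) / 0.26092 = 0.22382 / 0.26092 ≈ 0.8578

PN ≈ 0.858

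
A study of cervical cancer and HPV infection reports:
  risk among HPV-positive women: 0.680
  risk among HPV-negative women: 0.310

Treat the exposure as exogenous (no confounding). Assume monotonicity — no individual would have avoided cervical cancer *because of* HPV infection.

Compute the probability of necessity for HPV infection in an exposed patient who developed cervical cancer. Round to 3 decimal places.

PN ≈ 0.544

Let p₁ = 0.68, p₀ = 0.31.
Under exogeneity and monotonicity, PN = (p₁ − p₀) / p₁.
PN = (0.68 − 0.31) / 0.68 = 0.37 / 0.68 ≈ 0.5441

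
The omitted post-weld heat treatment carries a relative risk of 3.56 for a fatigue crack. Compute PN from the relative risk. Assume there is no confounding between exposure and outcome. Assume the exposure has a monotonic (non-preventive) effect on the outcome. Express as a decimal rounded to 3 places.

PN ≈ 0.719

Under exogeneity and monotonicity, PN = (RR − 1) / RR = 1 − 1/RR.
PN = (3.56 − 1) / 3.56 = 2.56 / 3.56 ≈ 0.7191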